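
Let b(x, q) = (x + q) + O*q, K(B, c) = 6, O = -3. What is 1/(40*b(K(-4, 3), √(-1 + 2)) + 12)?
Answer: 1/172 ≈ 0.0058140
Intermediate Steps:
b(x, q) = x - 2*q (b(x, q) = (x + q) - 3*q = (q + x) - 3*q = x - 2*q)
1/(40*b(K(-4, 3), √(-1 + 2)) + 12) = 1/(40*(6 - 2*√(-1 + 2)) + 12) = 1/(40*(6 - 2*√1) + 12) = 1/(40*(6 - 2*1) + 12) = 1/(40*(6 - 2) + 12) = 1/(40*4 + 12) = 1/(160 + 12) = 1/172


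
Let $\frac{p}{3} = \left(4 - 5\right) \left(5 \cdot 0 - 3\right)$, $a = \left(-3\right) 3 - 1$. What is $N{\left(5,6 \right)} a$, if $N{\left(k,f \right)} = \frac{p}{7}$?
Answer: $- \frac{90}{7} \approx -12.857$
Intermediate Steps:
$a = -10$ ($a = -9 - 1 = -10$)
$p = 9$ ($p = 3 \left(4 - 5\right) \left(5 \cdot 0 - 3\right) = 3 \left(- (0 - 3)\right) = 3 \left(\left(-1\right) \left(-3\right)\right) = 3 \cdot 3 = 9$)
$N{\left(k,f \right)} = \frac{9}{7}$
$N{\left(5,6 \right)} a = \frac{9}{7} \left(-10\right) = - \frac{90}{7}$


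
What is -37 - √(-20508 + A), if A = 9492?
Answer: -37 - 18*I*√34 ≈ -37.0 - 104.96*I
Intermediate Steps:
-37 - √(-20508 + A) = -37 - √(-20508 + 9492) = -37 - √(-11016) = -37 - 18*I*√34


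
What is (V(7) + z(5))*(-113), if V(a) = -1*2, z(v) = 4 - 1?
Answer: -113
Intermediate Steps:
z(v) = 3
V(a) = -2
(V(7) + z(5))*(-113) = (-2 + 3)*(-113) = 1*(-113) = -113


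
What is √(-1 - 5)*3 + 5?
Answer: 5 + 3*I*√6 ≈ 5.0 + 7.3485*I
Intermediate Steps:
√(-1 - 5)*3 + 5 = √(-6)*3 + 5 = (I*√6)*3 + 5 = 3*I*√6 + 5 = 5 + 3*I*√6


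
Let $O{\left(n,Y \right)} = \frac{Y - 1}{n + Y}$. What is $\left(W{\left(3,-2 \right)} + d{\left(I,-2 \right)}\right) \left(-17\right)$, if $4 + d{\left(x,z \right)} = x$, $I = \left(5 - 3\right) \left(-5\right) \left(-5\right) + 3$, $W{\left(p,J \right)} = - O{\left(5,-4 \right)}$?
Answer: $-918$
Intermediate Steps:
$O{\left(n,Y \right)} = \frac{-1 + Y}{Y + n}$
$W{\left(p,J \right)} = 5$ ($W{\left(p,J \right)} = - \frac{-1 - 4}{-4 + 5} = - \frac{-5}{1} = - 1 \left(-5\right) = \left(-1\right) \left(-5\right) = 5$)
$I = 53$ ($I = 2 \left(-5\right) \left(-5\right) + 3 = \left(-10\right) \left(-5\right) + 3 = 50 + 3 = 53$)
$d{\left(x,z \right)} = -4 + x$
$\left(W{\left(3,-2 \right)} + d{\left(I,-2 \right)}\right) \left(-17\right) = \left(5 + \left(-4 + 53\right)\right) \left(-17\right) = \left(5 + 49\right) \left(-17\right) = 54 \left(-17\right) = -918$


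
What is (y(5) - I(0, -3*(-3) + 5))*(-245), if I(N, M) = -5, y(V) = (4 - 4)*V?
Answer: -1225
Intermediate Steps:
y(V) = 0 (y(V) = 0*V = 0)
(y(5) - I(0, -3*(-3) + 5))*(-245) = (0 - 1*(-5))*(-245) = (0 + 5)*(-245) = 5*(-245) = -1225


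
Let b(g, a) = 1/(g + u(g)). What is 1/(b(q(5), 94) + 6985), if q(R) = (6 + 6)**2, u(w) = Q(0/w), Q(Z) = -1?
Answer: 143/998856 ≈ 0.00014316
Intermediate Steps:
u(w) = -1
q(R) = 144 (q(R) = 12**2 = 144)
b(g, a) = 1/(-1 + g) (b(g, a) = 1/(g - 1) = 1/(-1 + g))
1/(b(q(5), 94) + 6985) = 1/(1/(-1 + 144) + 6985) = 1/(1/143 + 6985) = 1/(998856/143) = 143/998856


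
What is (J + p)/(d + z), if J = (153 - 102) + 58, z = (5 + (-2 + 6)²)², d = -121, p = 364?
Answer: 473/320 ≈ 1.4781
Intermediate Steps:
z = 441 (z = (5 + 4²)² = (5 + 16)² = 21² = 441)
J = 109 (J = 51 + 58 = 109)
(J + p)/(d + z) = (109 + 364)/(-121 + 441) = 473/320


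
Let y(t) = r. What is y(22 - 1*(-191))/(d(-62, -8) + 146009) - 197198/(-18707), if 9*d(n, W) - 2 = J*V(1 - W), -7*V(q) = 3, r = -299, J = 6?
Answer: 1813585842715/172077518041 ≈ 10.539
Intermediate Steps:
V(q) = -3/7 (V(q) = -1/7*3 = -3/7)
y(t) = -299
d(n, W) = -4/63 (d(n, W) = 2/9 + (6*(-3/7))/9 = 2/9 + (1/9)*(-18/7) = 2/9 - 2/7 = -4/63)
y(22 - 1*(-191))/(d(-62, -8) + 146009) - 197198/(-18707) = -299/(-4/63 + 146009) - 197198/(-18707) = -299/9198563/63 - 197198*(-1/18707) = -299*63/9198563 + 197198/18707 = -18837/9198563 + 197198/18707 = 1813585842715/172077518041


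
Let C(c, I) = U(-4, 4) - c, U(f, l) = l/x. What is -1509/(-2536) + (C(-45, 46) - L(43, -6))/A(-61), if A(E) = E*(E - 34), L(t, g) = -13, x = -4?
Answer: 467853/773480 ≈ 0.60487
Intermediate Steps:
U(f, l) = -l/4 (U(f, l) = l/(-4) = l*(-¼) = -l/4)
A(E) = E*(-34 + E)
C(c, I) = -1 - c (C(c, I) = -¼*4 - c = -1 - c)
-1509/(-2536) + (C(-45, 46) - L(43, -6))/A(-61) = -1509/(-2536) + ((-1 - 1*(-45)) - 1*(-13))/((-61*(-34 - 61))) = -1509*(-1/2536) + ((-1 + 45) + 13)/((-61*(-95))) = 1509/2536 + (44 + 13)/5795 = 1509/2536 + 57*(1/5795) = 1509/2536 + 3/305 = 467853/773480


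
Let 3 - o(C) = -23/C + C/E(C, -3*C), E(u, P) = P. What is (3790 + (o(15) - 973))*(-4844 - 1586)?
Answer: -54433808/3 ≈ -1.8145e+7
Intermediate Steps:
o(C) = 10/3 + 23/C (o(C) = 3 - (-23/C + C/((-3*C))) = 3 - (-23/C + C*(-1/(3*C))) = 3 - (-23/C - 1/3) = 3 - (-1/3 - 23/C) = 3 + (1/3 + 23/C) = 10/3 + 23/C)
(3790 + (o(15) - 973))*(-4844 - 1586) = (3790 + ((10/3 + 23/15) - 973))*(-4844 - 1586) = (3790 + ((10/3 + 23*(1/15)) - 973))*(-6430) = (3790 + ((10/3 + 23/15) - 973))*(-6430) = (3790 + (73/15 - 973))*(-6430) = (3790 - 14522/15)*(-6430) = (42328/15)*(-6430) = -54433808/3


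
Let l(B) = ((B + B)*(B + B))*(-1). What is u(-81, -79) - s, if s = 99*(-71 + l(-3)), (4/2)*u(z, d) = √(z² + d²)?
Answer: 10593 + √12802/2 ≈ 10650.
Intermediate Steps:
u(z, d) = √(d² + z²)/2 (u(z, d) = √(z² + d²)/2 = √(d² + z²)/2)
l(B) = -4*B² (l(B) = ((2*B)*(2*B))*(-1) = (4*B²)*(-1) = -4*B²)
s = -10593 (s = 99*(-71 - 4*(-3)²) = 99*(-71 - 4*9) = 99*(-71 - 36) = 99*(-107) = -10593)
u(-81, -79) - s = √((-79)² + (-81)²)/2 - 1*(-10593) = √(6241 + 6561)/2 + 10593 = √12802/2 + 10593 = 10593 + √12802/2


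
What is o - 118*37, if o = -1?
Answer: -4367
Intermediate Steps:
o - 118*37 = -1 - 118*37 = -1 - 4366 = -4367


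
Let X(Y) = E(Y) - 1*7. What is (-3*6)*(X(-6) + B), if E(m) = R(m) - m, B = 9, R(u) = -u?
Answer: -252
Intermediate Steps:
E(m) = -2*m (E(m) = -m - m = -2*m)
X(Y) = -7 - 2*Y (X(Y) = -2*Y - 1*7 = -2*Y - 7 = -7 - 2*Y)
(-3*6)*(X(-6) + B) = (-3*6)*((-7 - 2*(-6)) + 9) = -18*((-7 + 12) + 9) = -18*(5 + 9) = -18*14 = -252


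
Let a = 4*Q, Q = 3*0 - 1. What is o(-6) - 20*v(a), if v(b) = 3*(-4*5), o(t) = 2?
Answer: 1202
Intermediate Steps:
Q = -1 (Q = 0 - 1 = -1)
a = -4 (a = 4*(-1) = -4)
v(b) = -60 (v(b) = 3*(-20) = -60)
o(-6) - 20*v(a) = 2 - 20*(-60) = 2 + 1200 = 1202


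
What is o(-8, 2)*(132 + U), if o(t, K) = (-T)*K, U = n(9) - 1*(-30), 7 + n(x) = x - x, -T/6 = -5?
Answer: -9300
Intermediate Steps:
T = 30 (T = -6*(-5) = 30)
n(x) = -7 (n(x) = -7 + (x - x) = -7 + 0 = -7)
U = 23 (U = -7 - 1*(-30) = -7 + 30 = 23)
o(t, K) = -30*K (o(t, K) = (-1*30)*K = -30*K)
o(-8, 2)*(132 + U) = (-30*2)*(132 + 23) = -60*155 = -9300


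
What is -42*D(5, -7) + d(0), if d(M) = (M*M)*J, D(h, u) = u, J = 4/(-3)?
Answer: 294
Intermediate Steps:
J = -4/3 (J = 4*(-1/3) = -4/3 ≈ -1.3333)
d(M) = -4*M**2/3 (d(M) = (M*M)*(-4/3) = M**2*(-4/3) = -4*M**2/3)
-42*D(5, -7) + d(0) = -42*(-7) - 4/3*0**2 = 294 - 4/3*0 = 294 + 0 = 294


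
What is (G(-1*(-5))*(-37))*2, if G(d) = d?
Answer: -370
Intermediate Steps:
(G(-1*(-5))*(-37))*2 = (-1*(-5)*(-37))*2 = (5*(-37))*2 = -185*2 = -370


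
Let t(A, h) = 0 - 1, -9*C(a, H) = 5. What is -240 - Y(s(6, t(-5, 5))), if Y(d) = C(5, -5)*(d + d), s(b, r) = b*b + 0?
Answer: -200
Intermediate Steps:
C(a, H) = -5/9 (C(a, H) = -⅑*5 = -5/9)
t(A, h) = -1
s(b, r) = b² (s(b, r) = b² + 0 = b²)
Y(d) = -10*d/9 (Y(d) = -5*(d + d)/9 = -10*d/9)
-240 - Y(s(6, t(-5, 5))) = -240 - (-10)*6²/9 = -240 - (-10)*36/9 = -240 - 1*(-40) = -240 + 40 = -200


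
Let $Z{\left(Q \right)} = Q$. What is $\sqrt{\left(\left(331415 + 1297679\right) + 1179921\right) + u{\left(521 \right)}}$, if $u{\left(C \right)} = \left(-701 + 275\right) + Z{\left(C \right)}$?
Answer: $\sqrt{2809110} \approx 1676.0$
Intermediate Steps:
$u{\left(C \right)} = -426 + C$ ($u{\left(C \right)} = \left(-701 + 275\right) + C = -426 + C$)
$\sqrt{\left(\left(331415 + 1297679\right) + 1179921\right) + u{\left(521 \right)}} = \sqrt{\left(\left(331415 + 1297679\right) + 1179921\right) + \left(-426 + 521\right)} = \sqrt{\left(1629094 + 1179921\right) + 95} = \sqrt{2809015 + 95} = \sqrt{2809110}$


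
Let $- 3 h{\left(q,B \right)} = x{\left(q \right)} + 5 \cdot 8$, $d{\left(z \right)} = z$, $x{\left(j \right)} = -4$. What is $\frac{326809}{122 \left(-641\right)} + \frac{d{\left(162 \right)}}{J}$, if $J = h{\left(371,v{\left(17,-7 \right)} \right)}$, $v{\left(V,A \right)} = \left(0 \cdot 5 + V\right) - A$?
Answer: $- \frac{691268}{39101} \approx -17.679$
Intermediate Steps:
$v{\left(V,A \right)} = V - A$ ($v{\left(V,A \right)} = \left(0 + V\right) - A = V - A$)
$h{\left(q,B \right)} = -12$ ($h{\left(q,B \right)} = - \frac{-4 + 5 \cdot 8}{3} = - \frac{-4 + 40}{3} = \left(- \frac{1}{3}\right) 36 = -12$)
$J = -12$
$\frac{326809}{122 \left(-641\right)} + \frac{d{\left(162 \right)}}{J} = \frac{326809}{122 \left(-641\right)} + \frac{162}{-12} = \frac{326809}{-78202} + 162 \left(- \frac{1}{12}\right) = 326809 \left(- \frac{1}{78202}\right) - \frac{27}{2} = - \frac{326809}{78202} - \frac{27}{2} = - \frac{691268}{39101}$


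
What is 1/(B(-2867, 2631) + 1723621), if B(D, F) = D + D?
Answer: 1/1717887 ≈ 5.8211e-7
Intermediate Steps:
B(D, F) = 2*D
1/(B(-2867, 2631) + 1723621) = 1/(2*(-2867) + 1723621) = 1/(-5734 + 1723621) = 1/1717887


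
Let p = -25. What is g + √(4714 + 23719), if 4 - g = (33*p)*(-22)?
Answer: -18146 + √28433 ≈ -17977.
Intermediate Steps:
g = -18146 (g = 4 - 33*(-25)*(-22) = 4 - (-825)*(-22) = 4 - 1*18150 = 4 - 18150 = -18146)
g + √(4714 + 23719) = -18146 + √(4714 + 23719) = -18146 + √28433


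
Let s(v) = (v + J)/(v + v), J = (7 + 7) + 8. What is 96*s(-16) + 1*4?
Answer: -14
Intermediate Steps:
J = 22 (J = 14 + 8 = 22)
s(v) = (22 + v)/(2*v) (s(v) = (v + 22)/(v + v) = (22 + v)/((2*v)) = (22 + v)*(1/(2*v)) = (22 + v)/(2*v))
96*s(-16) + 1*4 = 96*((1/2)*(22 - 16)/(-16)) + 1*4 = 96*((1/2)*(-1/16)*6) + 4 = 96*(-3/16) + 4 = -18 + 4 = -14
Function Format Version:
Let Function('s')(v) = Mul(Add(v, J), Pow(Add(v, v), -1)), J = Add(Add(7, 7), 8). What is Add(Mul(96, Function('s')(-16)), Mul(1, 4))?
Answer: -14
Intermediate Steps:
J = 22 (J = Add(14, 8) = 22)
Function('s')(v) = Mul(Rational(1, 2), Pow(v, -1), Add(22, v)) (Function('s')(v) = Mul(Add(v, 22), Pow(Add(v, v), -1)) = Mul(Add(22, v), Pow(Mul(2, v), -1)) = Mul(Add(22, v), Mul(Rational(1, 2), Pow(v, -1))) = Mul(Rational(1, 2), Pow(v, -1), Add(22, v)))
Add(Mul(96, Function('s')(-16)), Mul(1, 4)) = Add(Mul(96, Mul(Rational(1, 2), Pow(-16, -1), Add(22, -16))), Mul(1, 4)) = Add(Mul(96, Mul(Rational(1, 2), Rational(-1, 16), 6)), 4) = Add(Mul(96, Rational(-3, 16)), 4) = Add(-18, 4) = -14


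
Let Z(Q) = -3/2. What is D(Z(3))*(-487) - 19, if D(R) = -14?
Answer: 6799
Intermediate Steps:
Z(Q) = -3/2 (Z(Q) = -3*1/2 = -3/2)
D(Z(3))*(-487) - 19 = -14*(-487) - 19 = 6818 - 19 = 6799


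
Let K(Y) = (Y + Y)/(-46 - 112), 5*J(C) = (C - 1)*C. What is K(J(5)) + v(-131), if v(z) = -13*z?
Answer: 134533/79 ≈ 1702.9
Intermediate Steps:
J(C) = C*(-1 + C)/5 (J(C) = ((C - 1)*C)/5 = ((-1 + C)*C)/5 = (C*(-1 + C))/5 = C*(-1 + C)/5)
K(Y) = -Y/79 (K(Y) = (2*Y)/(-158) = (2*Y)*(-1/158) = -Y/79)
K(J(5)) + v(-131) = -5*(-1 + 5)/395 - 13*(-131) = -5*4/395 + 1703 = -1/79*4 + 1703 = -4/79 + 1703 = 134533/79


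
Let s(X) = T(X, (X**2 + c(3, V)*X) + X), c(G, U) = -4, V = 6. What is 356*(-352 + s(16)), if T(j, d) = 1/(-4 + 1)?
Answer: -376292/3 ≈ -1.2543e+5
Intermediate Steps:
T(j, d) = -1/3 (T(j, d) = 1/(-3) = -1/3)
s(X) = -1/3
356*(-352 + s(16)) = 356*(-352 - 1/3) = 356*(-1057/3) = -376292/3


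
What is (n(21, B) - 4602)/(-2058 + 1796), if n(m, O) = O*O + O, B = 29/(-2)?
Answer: 17625/1048 ≈ 16.818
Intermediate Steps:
B = -29/2 (B = 29*(-½) = -29/2 ≈ -14.500)
n(m, O) = O + O² (n(m, O) = O² + O = O + O²)
(n(21, B) - 4602)/(-2058 + 1796) = (-29*(1 - 29/2)/2 - 4602)/(-2058 + 1796) = (-29/2*(-27/2) - 4602)/(-262) = (783/4 - 4602)*(-1/262) = -17625/4*(-1/262) = 17625/1048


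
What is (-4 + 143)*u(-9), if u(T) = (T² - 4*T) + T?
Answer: 15012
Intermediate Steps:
u(T) = T² - 3*T
(-4 + 143)*u(-9) = (-4 + 143)*(-9*(-3 - 9)) = 139*(-9*(-12)) = 139*108 = 15012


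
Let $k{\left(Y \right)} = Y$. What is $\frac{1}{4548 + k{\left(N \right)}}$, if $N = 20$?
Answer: $\frac{1}{4568} \approx 0.00021891$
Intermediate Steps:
$\frac{1}{4548 + k{\left(N \right)}} = \frac{1}{4548 + 20} = \frac{1}{4568}$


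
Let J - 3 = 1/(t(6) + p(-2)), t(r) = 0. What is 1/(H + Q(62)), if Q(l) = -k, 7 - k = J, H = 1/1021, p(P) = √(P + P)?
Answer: -16674972/67725997 + 2084882*I/67725997 ≈ -0.24621 + 0.030784*I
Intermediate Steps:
p(P) = √2*√P (p(P) = √(2*P) = √2*√P)
H = 1/1021 ≈ 0.00097943
J = 3 - I/2 (J = 3 + 1/(0 + √2*√(-2)) = 3 + 1/(0 + √2*(I*√2)) = 3 + 1/(0 + 2*I) = 3 + 1/(2*I) = 3 - I/2 ≈ 3.0 - 0.5*I)
k = 4 + I/2 (k = 7 - (3 - I/2) = 7 + (-3 + I/2) = 4 + I/2 ≈ 4.0 + 0.5*I)
Q(l) = -4 - I/2 (Q(l) = -(4 + I/2) = -4 - I/2)
1/(H + Q(62)) = 1/(1/1021 + (-4 - I/2)) = 1/(-4083/1021 - I/2) = 4169764*(-4083/1021 + I/2)/67725997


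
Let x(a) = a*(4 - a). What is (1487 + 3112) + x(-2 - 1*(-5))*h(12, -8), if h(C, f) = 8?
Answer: 4623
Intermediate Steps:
(1487 + 3112) + x(-2 - 1*(-5))*h(12, -8) = (1487 + 3112) + ((-2 - 1*(-5))*(4 - (-2 - 1*(-5))))*8 = 4599 + ((-2 + 5)*(4 - (-2 + 5)))*8 = 4599 + (3*(4 - 1*3))*8 = 4599 + (3*(4 - 3))*8 = 4599 + (3*1)*8 = 4599 + 3*8 = 4599 + 24 = 4623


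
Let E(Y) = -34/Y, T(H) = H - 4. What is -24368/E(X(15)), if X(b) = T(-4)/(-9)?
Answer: 97472/153 ≈ 637.07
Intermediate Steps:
T(H) = -4 + H
X(b) = 8/9 (X(b) = (-4 - 4)/(-9) = -8*(-1/9) = 8/9)
-24368/E(X(15)) = -24368/((-34/8/9)) = -24368/((-34*9/8)) = -24368/(-153/4) = -24368*(-4/153) = 97472/153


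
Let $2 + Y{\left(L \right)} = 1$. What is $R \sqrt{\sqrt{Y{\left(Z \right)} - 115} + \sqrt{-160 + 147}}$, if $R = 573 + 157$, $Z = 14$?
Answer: $730 \sqrt{i} \sqrt{\sqrt{13} + 2 \sqrt{29}} \approx 1957.2 + 1957.2 i$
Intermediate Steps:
$Y{\left(L \right)} = -1$ ($Y{\left(L \right)} = -2 + 1 = -1$)
$R = 730$
$R \sqrt{\sqrt{Y{\left(Z \right)} - 115} + \sqrt{-160 + 147}} = 730 \sqrt{\sqrt{-1 - 115} + \sqrt{-160 + 147}} = 730 \sqrt{\sqrt{-116} + \sqrt{-13}} = 730 \sqrt{2 i \sqrt{29} + i \sqrt{13}} = 730 \sqrt{i \sqrt{13} + 2 i \sqrt{29}}$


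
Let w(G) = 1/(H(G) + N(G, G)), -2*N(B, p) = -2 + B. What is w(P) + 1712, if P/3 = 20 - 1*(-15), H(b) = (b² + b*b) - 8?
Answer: 75295474/43981 ≈ 1712.0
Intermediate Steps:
H(b) = -8 + 2*b² (H(b) = (b² + b²) - 8 = 2*b² - 8 = -8 + 2*b²)
N(B, p) = 1 - B/2 (N(B, p) = -(-2 + B)/2 = 1 - B/2)
P = 105 (P = 3*(20 - 1*(-15)) = 3*(20 + 15) = 3*35 = 105)
w(G) = 1/(-7 + 2*G² - G/2) (w(G) = 1/((-8 + 2*G²) + (1 - G/2)) = 1/(-7 + 2*G² - G/2))
w(P) + 1712 = 2/(-14 - 1*105 + 4*105²) + 1712 = 2/(-14 - 105 + 4*11025) + 1712 = 2/(-14 - 105 + 44100) + 1712 = 2/43981 + 1712 = 75295474/43981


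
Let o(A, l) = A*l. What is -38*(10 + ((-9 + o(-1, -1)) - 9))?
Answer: 266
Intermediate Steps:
-38*(10 + ((-9 + o(-1, -1)) - 9)) = -38*(10 + ((-9 - 1*(-1)) - 9)) = -38*(10 + ((-9 + 1) - 9)) = -38*(10 + (-8 - 9)) = -38*(10 - 17) = -38*(-7) = 266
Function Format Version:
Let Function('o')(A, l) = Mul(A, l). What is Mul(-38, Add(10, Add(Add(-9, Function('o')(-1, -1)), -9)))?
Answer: 266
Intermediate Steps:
Mul(-38, Add(10, Add(Add(-9, Function('o')(-1, -1)), -9))) = Mul(-38, Add(10, Add(Add(-9, Mul(-1, -1)), -9))) = Mul(-38, Add(10, Add(Add(-9, 1), -9))) = Mul(-38, Add(10, Add(-8, -9))) = Mul(-38, Add(10, -17)) = Mul(-38, -7) = 266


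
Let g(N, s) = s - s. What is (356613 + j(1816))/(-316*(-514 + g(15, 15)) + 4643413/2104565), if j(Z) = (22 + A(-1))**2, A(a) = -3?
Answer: 751274986310/341836508973 ≈ 2.1978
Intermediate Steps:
g(N, s) = 0
j(Z) = 361 (j(Z) = (22 - 3)**2 = 19**2 = 361)
(356613 + j(1816))/(-316*(-514 + g(15, 15)) + 4643413/2104565) = (356613 + 361)/(-316*(-514 + 0) + 4643413/2104565) = 356974/(-316*(-514) + 4643413*(1/2104565)) = 356974/(162424 + 4643413/2104565) = 356974/(341836508973/2104565) = 356974*(2104565/341836508973) = 751274986310/341836508973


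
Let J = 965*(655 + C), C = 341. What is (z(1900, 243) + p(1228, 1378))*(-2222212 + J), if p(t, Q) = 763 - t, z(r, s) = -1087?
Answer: 1957183744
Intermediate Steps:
J = 961140 (J = 965*(655 + 341) = 965*996 = 961140)
(z(1900, 243) + p(1228, 1378))*(-2222212 + J) = (-1087 + (763 - 1*1228))*(-2222212 + 961140) = (-1087 + (763 - 1228))*(-1261072) = (-1087 - 465)*(-1261072) = -1552*(-1261072) = 1957183744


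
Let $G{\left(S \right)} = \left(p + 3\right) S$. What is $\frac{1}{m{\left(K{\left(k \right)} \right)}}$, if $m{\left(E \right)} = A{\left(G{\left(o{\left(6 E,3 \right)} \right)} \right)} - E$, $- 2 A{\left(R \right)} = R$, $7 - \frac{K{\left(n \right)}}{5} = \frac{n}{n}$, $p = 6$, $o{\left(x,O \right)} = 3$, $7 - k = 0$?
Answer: $- \frac{2}{87} \approx -0.022988$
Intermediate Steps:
$k = 7$ ($k = 7 - 0 = 7 + 0 = 7$)
$K{\left(n \right)} = 30$ ($K{\left(n \right)} = 35 - 5 \frac{n}{n} = 35 - 5 = 30$)
$G{\left(S \right)} = 9 S$ ($G{\left(S \right)} = \left(6 + 3\right) S = 9 S$)
$A{\left(R \right)} = - \frac{R}{2}$
$m{\left(E \right)} = - \frac{27}{2} - E$ ($m{\left(E \right)} = - \frac{9 \cdot 3}{2} - E = \left(- \frac{1}{2}\right) 27 - E = - \frac{27}{2} - E$)
$\frac{1}{m{\left(K{\left(k \right)} \right)}} = \frac{1}{- \frac{27}{2} - 30} = \frac{1}{- \frac{87}{2}} = - \frac{2}{87}$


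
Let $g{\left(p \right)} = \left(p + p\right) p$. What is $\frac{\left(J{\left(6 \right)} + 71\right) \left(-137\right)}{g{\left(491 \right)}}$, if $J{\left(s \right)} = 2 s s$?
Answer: $- \frac{19591}{482162} \approx -0.040632$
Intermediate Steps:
$J{\left(s \right)} = 2 s^{2}$
$g{\left(p \right)} = 2 p^{2}$ ($g{\left(p \right)} = 2 p p = 2 p^{2}$)
$\frac{\left(J{\left(6 \right)} + 71\right) \left(-137\right)}{g{\left(491 \right)}} = \frac{\left(2 \cdot 6^{2} + 71\right) \left(-137\right)}{2 \cdot 491^{2}} = \frac{\left(2 \cdot 36 + 71\right) \left(-137\right)}{2 \cdot 241081} = \frac{\left(72 + 71\right) \left(-137\right)}{482162} = 143 \left(-137\right) \frac{1}{482162} = \left(-19591\right) \frac{1}{482162} = - \frac{19591}{482162}$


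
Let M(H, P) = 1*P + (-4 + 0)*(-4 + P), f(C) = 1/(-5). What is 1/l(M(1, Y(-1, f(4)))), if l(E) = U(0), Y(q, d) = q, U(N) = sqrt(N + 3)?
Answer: sqrt(3)/3 ≈ 0.57735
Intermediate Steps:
f(C) = -1/5
U(N) = sqrt(3 + N)
M(H, P) = 16 - 3*P (M(H, P) = P - 4*(-4 + P) = P + (16 - 4*P) = 16 - 3*P)
l(E) = sqrt(3) (l(E) = sqrt(3 + 0) = sqrt(3))
1/l(M(1, Y(-1, f(4)))) = 1/(sqrt(3)) = sqrt(3)/3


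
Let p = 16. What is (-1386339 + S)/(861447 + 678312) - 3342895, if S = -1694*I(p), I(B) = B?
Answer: -5147254075748/1539759 ≈ -3.3429e+6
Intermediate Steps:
S = -27104 (S = -1694*16 = -27104)
(-1386339 + S)/(861447 + 678312) - 3342895 = (-1386339 - 27104)/(861447 + 678312) - 3342895 = -1413443/1539759 - 3342895 = -5147254075748/1539759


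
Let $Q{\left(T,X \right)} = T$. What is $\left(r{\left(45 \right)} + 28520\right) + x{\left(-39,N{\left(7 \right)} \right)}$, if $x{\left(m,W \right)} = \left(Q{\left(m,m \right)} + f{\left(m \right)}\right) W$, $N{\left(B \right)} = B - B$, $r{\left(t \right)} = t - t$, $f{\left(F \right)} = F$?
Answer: $28520$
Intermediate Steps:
$r{\left(t \right)} = 0$
$N{\left(B \right)} = 0$
$x{\left(m,W \right)} = 2 W m$ ($x{\left(m,W \right)} = \left(m + m\right) W = 2 m W = 2 W m$)
$\left(r{\left(45 \right)} + 28520\right) + x{\left(-39,N{\left(7 \right)} \right)} = \left(0 + 28520\right) + 2 \cdot 0 \left(-39\right) = 28520 + 0 = 28520$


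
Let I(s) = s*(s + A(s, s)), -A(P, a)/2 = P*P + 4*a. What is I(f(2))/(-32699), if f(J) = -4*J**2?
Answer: -6400/32699 ≈ -0.19572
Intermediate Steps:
A(P, a) = -8*a - 2*P**2 (A(P, a) = -2*(P*P + 4*a) = -2*(P**2 + 4*a) = -8*a - 2*P**2)
I(s) = s*(-7*s - 2*s**2) (I(s) = s*(s + (-8*s - 2*s**2)) = s*(-7*s - 2*s**2))
I(f(2))/(-32699) = -(-4*2**2)**2*(7 + 2*(-4*2**2))/(-32699) = -(-4*4)**2*(7 + 2*(-4*4))*(-1/32699) = -1*(-16)**2*(7 + 2*(-16))*(-1/32699) = -1*256*(7 - 32)*(-1/32699) = -1*256*(-25)*(-1/32699) = 6400*(-1/32699) = -6400/32699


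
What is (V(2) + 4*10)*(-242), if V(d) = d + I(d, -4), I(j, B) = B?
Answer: -9196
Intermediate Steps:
V(d) = -4 + d (V(d) = d - 4 = -4 + d)
(V(2) + 4*10)*(-242) = ((-4 + 2) + 4*10)*(-242) = (-2 + 40)*(-242) = 38*(-242) = -9196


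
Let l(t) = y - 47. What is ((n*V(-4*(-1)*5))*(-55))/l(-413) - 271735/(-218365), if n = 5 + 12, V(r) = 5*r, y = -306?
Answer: 4102609991/15416569 ≈ 266.12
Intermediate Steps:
n = 17
l(t) = -353 (l(t) = -306 - 47 = -353)
((n*V(-4*(-1)*5))*(-55))/l(-413) - 271735/(-218365) = ((17*(5*(-4*(-1)*5)))*(-55))/(-353) - 271735/(-218365) = ((17*(5*(4*5)))*(-55))*(-1/353) - 271735*(-1/218365) = ((17*(5*20))*(-55))*(-1/353) + 54347/43673 = ((17*100)*(-55))*(-1/353) + 54347/43673 = (1700*(-55))*(-1/353) + 54347/43673 = -93500*(-1/353) + 54347/43673 = 93500/353 + 54347/43673 = 4102609991/15416569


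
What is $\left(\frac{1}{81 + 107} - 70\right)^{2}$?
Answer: $\frac{173159281}{35344} \approx 4899.3$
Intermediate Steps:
$\left(\frac{1}{81 + 107} - 70\right)^{2} = \left(\frac{1}{188} - 70\right)^{2} = \left(- \frac{13159}{188}\right)^{2} = \frac{173159281}{35344}$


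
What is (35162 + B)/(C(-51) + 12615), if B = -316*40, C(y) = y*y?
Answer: 11261/7608 ≈ 1.4802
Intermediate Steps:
C(y) = y²
B = -12640
(35162 + B)/(C(-51) + 12615) = (35162 - 12640)/((-51)² + 12615) = 22522/(2601 + 12615) = 22522/15216 = 22522*(1/15216) = 11261/7608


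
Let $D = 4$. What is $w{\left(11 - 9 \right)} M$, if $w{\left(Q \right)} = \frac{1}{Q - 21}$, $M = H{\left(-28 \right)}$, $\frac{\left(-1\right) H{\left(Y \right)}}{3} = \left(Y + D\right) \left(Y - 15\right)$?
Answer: $\frac{3096}{19} \approx 162.95$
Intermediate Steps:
$H{\left(Y \right)} = - 3 \left(-15 + Y\right) \left(4 + Y\right)$ ($H{\left(Y \right)} = - 3 \left(Y + 4\right) \left(Y - 15\right) = - 3 \left(4 + Y\right) \left(-15 + Y\right) = - 3 \left(-15 + Y\right) \left(4 + Y\right)$)
$M = -3096$ ($M = 180 - 3 \left(-28\right)^{2} + 33 \left(-28\right) = 180 - 2352 - 924 = -3096$)
$w{\left(Q \right)} = \frac{1}{-21 + Q}$
$w{\left(11 - 9 \right)} M = \frac{1}{-21 + \left(11 - 9\right)} \left(-3096\right) = \frac{1}{-21 + 2} \left(-3096\right) = \frac{1}{-19} \left(-3096\right) = \left(- \frac{1}{19}\right) \left(-3096\right) = \frac{3096}{19}$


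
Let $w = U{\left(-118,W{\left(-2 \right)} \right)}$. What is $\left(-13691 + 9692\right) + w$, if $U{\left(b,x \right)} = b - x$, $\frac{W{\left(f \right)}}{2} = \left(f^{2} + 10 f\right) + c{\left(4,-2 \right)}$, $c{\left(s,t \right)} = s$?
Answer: $-4093$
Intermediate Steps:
$W{\left(f \right)} = 8 + 2 f^{2} + 20 f$ ($W{\left(f \right)} = 2 \left(\left(f^{2} + 10 f\right) + 4\right) = 2 \left(4 + f^{2} + 10 f\right) = 8 + 2 f^{2} + 20 f$)
$w = -94$ ($w = -118 - \left(8 + 2 \left(-2\right)^{2} + 20 \left(-2\right)\right) = -118 - \left(8 + 2 \cdot 4 - 40\right) = -118 - \left(8 + 8 - 40\right) = -118 - -24 = -118 + 24 = -94$)
$\left(-13691 + 9692\right) + w = \left(-13691 + 9692\right) - 94 = -3999 - 94 = -4093$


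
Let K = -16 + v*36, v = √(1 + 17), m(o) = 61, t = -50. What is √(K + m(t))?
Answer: 3*√(5 + 12*√2) ≈ 14.062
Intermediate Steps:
v = 3*√2 (v = √18 = 3*√2 ≈ 4.2426)
K = -16 + 108*√2 (K = -16 + (3*√2)*36 = -16 + 108*√2 ≈ 136.74)
√(K + m(t)) = √((-16 + 108*√2) + 61) = √(45 + 108*√2)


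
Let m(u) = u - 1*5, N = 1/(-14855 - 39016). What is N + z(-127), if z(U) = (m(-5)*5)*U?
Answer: 342080849/53871 ≈ 6350.0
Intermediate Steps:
N = -1/53871 (N = 1/(-53871) = -1/53871 ≈ -1.8563e-5)
m(u) = -5 + u (m(u) = u - 5 = -5 + u)
z(U) = -50*U (z(U) = ((-5 - 5)*5)*U = (-10*5)*U = -50*U)
N + z(-127) = -1/53871 - 50*(-127) = -1/53871 + 6350 = 342080849/53871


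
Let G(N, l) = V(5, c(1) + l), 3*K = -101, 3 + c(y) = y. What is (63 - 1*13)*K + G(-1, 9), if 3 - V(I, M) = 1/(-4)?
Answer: -20161/12 ≈ -1680.1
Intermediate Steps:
c(y) = -3 + y
K = -101/3 (K = (1/3)*(-101) = -101/3 ≈ -33.667)
V(I, M) = 13/4 (V(I, M) = 3 - 1/(-4) = 3 - (-1)/4 = 3 - 1*(-1/4) = 3 + 1/4 = 13/4)
G(N, l) = 13/4
(63 - 1*13)*K + G(-1, 9) = (63 - 1*13)*(-101/3) + 13/4 = (63 - 13)*(-101/3) + 13/4 = 50*(-101/3) + 13/4 = -5050/3 + 13/4 = -20161/12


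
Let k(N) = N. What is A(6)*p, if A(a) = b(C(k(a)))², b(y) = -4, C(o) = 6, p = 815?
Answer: 13040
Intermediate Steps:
A(a) = 16 (A(a) = (-4)² = 16)
A(6)*p = 16*815 = 13040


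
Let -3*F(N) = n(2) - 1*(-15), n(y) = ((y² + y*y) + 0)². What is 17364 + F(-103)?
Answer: 52013/3 ≈ 17338.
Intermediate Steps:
n(y) = 4*y⁴ (n(y) = ((y² + y²) + 0)² = (2*y² + 0)² = (2*y²)² = 4*y⁴)
F(N) = -79/3 (F(N) = -(4*2⁴ - 1*(-15))/3 = -(4*16 + 15)/3 = -(64 + 15)/3 = -⅓*79 = -79/3)
17364 + F(-103) = 17364 - 79/3 = 52013/3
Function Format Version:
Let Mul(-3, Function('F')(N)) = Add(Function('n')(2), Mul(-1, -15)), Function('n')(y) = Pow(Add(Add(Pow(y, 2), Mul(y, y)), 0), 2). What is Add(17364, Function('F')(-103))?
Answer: Rational(52013, 3) ≈ 17338.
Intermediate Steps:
Function('n')(y) = Mul(4, Pow(y, 4)) (Function('n')(y) = Pow(Add(Add(Pow(y, 2), Pow(y, 2)), 0), 2) = Pow(Add(Mul(2, Pow(y, 2)), 0), 2) = Pow(Mul(2, Pow(y, 2)), 2) = Mul(4, Pow(y, 4)))
Function('F')(N) = Rational(-79, 3) (Function('F')(N) = Mul(Rational(-1, 3), Add(Mul(4, Pow(2, 4)), Mul(-1, -15))) = Mul(Rational(-1, 3), Add(Mul(4, 16), 15)) = Mul(Rational(-1, 3), Add(64, 15)) = Mul(Rational(-1, 3), 79) = Rational(-79, 3))
Add(17364, Function('F')(-103)) = Add(17364, Rational(-79, 3)) = Rational(52013, 3)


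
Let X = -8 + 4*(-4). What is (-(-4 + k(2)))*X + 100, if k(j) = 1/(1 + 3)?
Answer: 10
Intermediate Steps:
k(j) = 1/4
X = -24 (X = -8 - 16 = -24)
(-(-4 + k(2)))*X + 100 = -(-4 + 1/4)*(-24) + 100 = -1*(-15/4)*(-24) + 100 = (15/4)*(-24) + 100 = -90 + 100 = 10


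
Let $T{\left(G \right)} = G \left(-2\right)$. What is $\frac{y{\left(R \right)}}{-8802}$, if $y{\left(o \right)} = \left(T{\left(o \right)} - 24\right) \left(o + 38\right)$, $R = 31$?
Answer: $\frac{989}{1467} \approx 0.67416$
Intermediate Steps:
$T{\left(G \right)} = - 2 G$
$y{\left(o \right)} = \left(-24 - 2 o\right) \left(38 + o\right)$ ($y{\left(o \right)} = \left(- 2 o - 24\right) \left(o + 38\right) = \left(-24 - 2 o\right) \left(38 + o\right)$)
$\frac{y{\left(R \right)}}{-8802} = \frac{-912 - 3100 - 2 \cdot 31^{2}}{-8802} = \left(-912 - 3100 - 1922\right) \left(- \frac{1}{8802}\right) = \left(-5934\right) \left(- \frac{1}{8802}\right) = \frac{989}{1467}$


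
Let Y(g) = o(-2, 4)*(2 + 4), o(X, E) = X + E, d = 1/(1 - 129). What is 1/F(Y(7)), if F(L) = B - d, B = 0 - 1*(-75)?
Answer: 128/9601 ≈ 0.013332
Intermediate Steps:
d = -1/128 (d = 1/(-128) = -1/128 ≈ -0.0078125)
B = 75 (B = 0 + 75 = 75)
o(X, E) = E + X
Y(g) = 12 (Y(g) = (4 - 2)*(2 + 4) = 2*6 = 12)
F(L) = 9601/128 (F(L) = 75 - 1*(-1/128) = 75 + 1/128 = 9601/128)
1/F(Y(7)) = 1/(9601/128) = 128/9601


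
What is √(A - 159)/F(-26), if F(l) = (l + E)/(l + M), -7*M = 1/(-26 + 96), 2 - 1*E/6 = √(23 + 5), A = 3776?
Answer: -12741*√3617/28420 + 38223*√25319/99470 ≈ 34.182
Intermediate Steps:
E = 12 - 12*√7 (E = 12 - 6*√(23 + 5) = 12 - 12*√7 ≈ -19.749)
M = -1/490 (M = -1/(7*(-26 + 96)) = -⅐/70 = -⅐*1/70 = -1/490 ≈ -0.0020408)
F(l) = (12 + l - 12*√7)/(-1/490 + l) (F(l) = (l + (12 - 12*√7))/(l - 1/490) = (12 + l - 12*√7)/(-1/490 + l))
√(A - 159)/F(-26) = √(3776 - 159)/((490*(12 - 26 - 12*√7)/(-1 + 490*(-26)))) = √3617/((490*(-14 - 12*√7)/(-1 - 12740))) = √3617/((490*(-14 - 12*√7)/(-12741))) = √3617/((490*(-1/12741)*(-14 - 12*√7))) = √3617/(6860/12741 + 1960*√7/4247)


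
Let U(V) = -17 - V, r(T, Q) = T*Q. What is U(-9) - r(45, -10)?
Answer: 442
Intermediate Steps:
r(T, Q) = Q*T
U(-9) - r(45, -10) = (-17 - 1*(-9)) - (-10)*45 = (-17 + 9) - 1*(-450) = -8 + 450 = 442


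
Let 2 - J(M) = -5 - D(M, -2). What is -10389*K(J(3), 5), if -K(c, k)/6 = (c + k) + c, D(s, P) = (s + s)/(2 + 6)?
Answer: 1277847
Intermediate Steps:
D(s, P) = s/4 (D(s, P) = (2*s)/8 = (2*s)*(⅛) = s/4)
J(M) = 7 + M/4 (J(M) = 2 - (-5 - M/4) = 2 + (5 + M/4) = 7 + M/4)
K(c, k) = -12*c - 6*k (K(c, k) = -6*((c + k) + c) = -6*(k + 2*c) = -12*c - 6*k)
-10389*K(J(3), 5) = -10389*(-12*(7 + (¼)*3) - 6*5) = -10389*(-12*(7 + ¾) - 30) = -10389*(-12*31/4 - 30) = -10389*(-93 - 30) = -10389*(-123) = 1277847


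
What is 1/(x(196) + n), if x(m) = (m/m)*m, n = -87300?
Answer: -1/87104 ≈ -1.1481e-5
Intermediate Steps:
x(m) = m (x(m) = 1*m = m)
1/(x(196) + n) = 1/(196 - 87300) = 1/(-87104) = -1/87104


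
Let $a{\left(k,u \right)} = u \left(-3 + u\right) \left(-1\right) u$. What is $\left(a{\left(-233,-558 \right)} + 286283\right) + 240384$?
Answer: $175201871$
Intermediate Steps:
$a{\left(k,u \right)} = - u^{2} \left(-3 + u\right)$ ($a{\left(k,u \right)} = - u \left(-3 + u\right) u = - u^{2} \left(-3 + u\right)$)
$\left(a{\left(-233,-558 \right)} + 286283\right) + 240384 = \left(\left(-558\right)^{2} \left(3 - -558\right) + 286283\right) + 240384 = \left(311364 \left(3 + 558\right) + 286283\right) + 240384 = \left(311364 \cdot 561 + 286283\right) + 240384 = \left(174675204 + 286283\right) + 240384 = 174961487 + 240384 = 175201871$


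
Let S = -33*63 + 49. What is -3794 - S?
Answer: -1764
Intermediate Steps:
S = -2030 (S = -2079 + 49 = -2030)
-3794 - S = -3794 - 1*(-2030) = -3794 + 2030 = -1764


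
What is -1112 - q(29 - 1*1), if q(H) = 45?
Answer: -1157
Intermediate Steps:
-1112 - q(29 - 1*1) = -1112 - 1*45 = -1112 - 45 = -1157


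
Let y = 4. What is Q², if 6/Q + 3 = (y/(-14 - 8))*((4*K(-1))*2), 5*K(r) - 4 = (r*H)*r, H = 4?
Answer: 108900/85849 ≈ 1.2685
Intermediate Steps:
K(r) = ⅘ + 4*r²/5 (K(r) = ⅘ + ((r*4)*r)/5 = ⅘ + ((4*r)*r)/5 = ⅘ + (4*r²)/5 = ⅘ + 4*r²/5)
Q = -330/293 (Q = 6/(-3 + (4/(-14 - 8))*((4*(⅘ + (⅘)*(-1)²))*2)) = 6/(-3 + (4/(-22))*((4*(⅘ + (⅘)*1))*2)) = 6/(-3 + (4*(-1/22))*((4*(⅘ + ⅘))*2)) = 6/(-3 - 2*4*(8/5)*2/11) = 6/(-3 - 64*2/55) = 6/(-3 - 2/11*64/5) = 6/(-3 - 128/55) = 6/(-293/55) = 6*(-55/293) = -330/293 ≈ -1.1263)
Q² = (-330/293)² = 108900/85849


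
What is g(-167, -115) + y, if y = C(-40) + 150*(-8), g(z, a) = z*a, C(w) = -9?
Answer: 17996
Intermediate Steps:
g(z, a) = a*z
y = -1209 (y = -9 + 150*(-8) = -9 - 1200 = -1209)
g(-167, -115) + y = -115*(-167) - 1209 = 19205 - 1209 = 17996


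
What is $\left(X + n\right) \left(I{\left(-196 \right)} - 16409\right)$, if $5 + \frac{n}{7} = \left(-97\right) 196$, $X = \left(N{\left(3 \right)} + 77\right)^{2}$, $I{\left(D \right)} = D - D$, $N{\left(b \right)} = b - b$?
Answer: $2087060710$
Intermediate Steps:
$N{\left(b \right)} = 0$
$I{\left(D \right)} = 0$
$X = 5929$ ($X = \left(0 + 77\right)^{2} = 77^{2} = 5929$)
$n = -133119$ ($n = -35 + 7 \left(\left(-97\right) 196\right) = -35 + 7 \left(-19012\right) = -35 - 133084 = -133119$)
$\left(X + n\right) \left(I{\left(-196 \right)} - 16409\right) = \left(5929 - 133119\right) \left(0 - 16409\right) = \left(-127190\right) \left(-16409\right) = 2087060710$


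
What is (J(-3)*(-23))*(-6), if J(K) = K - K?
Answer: 0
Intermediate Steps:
J(K) = 0
(J(-3)*(-23))*(-6) = (0*(-23))*(-6) = 0*(-6) = 0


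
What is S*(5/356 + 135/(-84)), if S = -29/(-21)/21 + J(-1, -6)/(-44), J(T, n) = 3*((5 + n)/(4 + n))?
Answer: -2439565/48354768 ≈ -0.050451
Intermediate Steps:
J(T, n) = 3*(5 + n)/(4 + n) (J(T, n) = 3*((5 + n)/(4 + n)) = 3*(5 + n)/(4 + n))
S = 1229/38808 (S = -29/(-21)/21 + (3*(5 - 6)/(4 - 6))/(-44) = -29*(-1/21)*(1/21) + (3*(-1)/(-2))*(-1/44) = (29/21)*(1/21) + (3*(-1/2)*(-1))*(-1/44) = 29/441 + (3/2)*(-1/44) = 29/441 - 3/88 = 1229/38808 ≈ 0.031669)
S*(5/356 + 135/(-84)) = 1229*(5/356 + 135/(-84))/38808 = 1229*(5*(1/356) + 135*(-1/84))/38808 = 1229*(5/356 - 45/28)/38808 = (1229/38808)*(-1985/1246) = -2439565/48354768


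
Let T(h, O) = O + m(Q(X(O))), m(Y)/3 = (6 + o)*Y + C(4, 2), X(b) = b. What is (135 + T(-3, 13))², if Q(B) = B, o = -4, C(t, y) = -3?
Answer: 47089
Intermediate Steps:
m(Y) = -9 + 6*Y (m(Y) = 3*((6 - 4)*Y - 3) = 3*(2*Y - 3) = 3*(-3 + 2*Y) = -9 + 6*Y)
T(h, O) = -9 + 7*O (T(h, O) = O + (-9 + 6*O) = -9 + 7*O)
(135 + T(-3, 13))² = (135 + (-9 + 7*13))² = (135 + (-9 + 91))² = (135 + 82)² = 217² = 47089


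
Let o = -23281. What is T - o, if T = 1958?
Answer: 25239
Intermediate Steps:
T - o = 1958 - 1*(-23281) = 1958 + 23281 = 25239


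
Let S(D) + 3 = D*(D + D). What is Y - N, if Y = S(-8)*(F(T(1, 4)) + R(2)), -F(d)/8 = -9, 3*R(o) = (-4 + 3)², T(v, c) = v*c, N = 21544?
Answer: -37507/3 ≈ -12502.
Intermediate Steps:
T(v, c) = c*v
R(o) = ⅓ (R(o) = (-4 + 3)²/3 = (⅓)*(-1)² = (⅓)*1 = ⅓)
S(D) = -3 + 2*D² (S(D) = -3 + D*(D + D) = -3 + D*(2*D) = -3 + 2*D²)
F(d) = 72 (F(d) = -8*(-9) = 72)
Y = 27125/3 (Y = (-3 + 2*(-8)²)*(72 + ⅓) = (-3 + 2*64)*(217/3) = (-3 + 128)*(217/3) = 125*(217/3) = 27125/3 ≈ 9041.7)
Y - N = 27125/3 - 1*21544 = 27125/3 - 21544 = -37507/3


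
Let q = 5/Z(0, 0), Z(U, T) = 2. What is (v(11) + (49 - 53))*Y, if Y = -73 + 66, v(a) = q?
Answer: 21/2 ≈ 10.500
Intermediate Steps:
q = 5/2 ≈ 2.5000
v(a) = 5/2
Y = -7
(v(11) + (49 - 53))*Y = (5/2 + (49 - 53))*(-7) = (5/2 - 4)*(-7) = -3/2*(-7) = 21/2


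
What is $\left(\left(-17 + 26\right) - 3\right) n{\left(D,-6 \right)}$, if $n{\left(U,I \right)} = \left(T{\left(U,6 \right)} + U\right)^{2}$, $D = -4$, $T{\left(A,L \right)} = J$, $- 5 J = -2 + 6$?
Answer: $\frac{3456}{25} \approx 138.24$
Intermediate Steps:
$J = - \frac{4}{5}$ ($J = - \frac{-2 + 6}{5} = \left(- \frac{1}{5}\right) 4 = - \frac{4}{5} \approx -0.8$)
$T{\left(A,L \right)} = - \frac{4}{5}$
$n{\left(U,I \right)} = \left(- \frac{4}{5} + U\right)^{2}$
$\left(\left(-17 + 26\right) - 3\right) n{\left(D,-6 \right)} = \left(\left(-17 + 26\right) - 3\right) \frac{\left(-4 + 5 \left(-4\right)\right)^{2}}{25} = \left(9 - 3\right) \frac{\left(-4 - 20\right)^{2}}{25} = 6 \frac{\left(-24\right)^{2}}{25} = 6 \cdot \frac{1}{25} \cdot 576 = 6 \cdot \frac{576}{25} = \frac{3456}{25}$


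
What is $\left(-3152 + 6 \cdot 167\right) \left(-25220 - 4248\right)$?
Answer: $63356200$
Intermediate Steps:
$\left(-3152 + 6 \cdot 167\right) \left(-25220 - 4248\right) = \left(-3152 + 1002\right) \left(-29468\right) = \left(-2150\right) \left(-29468\right) = 63356200$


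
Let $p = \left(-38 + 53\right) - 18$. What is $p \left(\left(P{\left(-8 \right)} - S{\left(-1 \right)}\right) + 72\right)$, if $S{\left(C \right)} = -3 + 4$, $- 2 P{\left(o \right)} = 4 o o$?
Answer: $171$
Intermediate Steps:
$P{\left(o \right)} = - 2 o^{2}$ ($P{\left(o \right)} = - \frac{4 o o}{2} = - \frac{4 o^{2}}{2} = - 2 o^{2}$)
$S{\left(C \right)} = 1$
$p = -3$ ($p = 15 - 18 = -3$)
$p \left(\left(P{\left(-8 \right)} - S{\left(-1 \right)}\right) + 72\right) = - 3 \left(\left(- 2 \left(-8\right)^{2} - 1\right) + 72\right) = - 3 \left(\left(\left(-2\right) 64 - 1\right) + 72\right) = - 3 \left(\left(-128 - 1\right) + 72\right) = - 3 \left(-129 + 72\right) = \left(-3\right) \left(-57\right) = 171$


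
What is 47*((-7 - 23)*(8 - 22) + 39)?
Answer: 21573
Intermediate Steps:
47*((-7 - 23)*(8 - 22) + 39) = 47*(-30*(-14) + 39) = 47*(420 + 39) = 47*459 = 21573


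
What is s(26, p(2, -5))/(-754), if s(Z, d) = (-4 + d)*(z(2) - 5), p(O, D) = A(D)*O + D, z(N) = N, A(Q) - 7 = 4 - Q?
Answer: 69/754 ≈ 0.091512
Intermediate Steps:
A(Q) = 11 - Q (A(Q) = 7 + (4 - Q) = 11 - Q)
p(O, D) = D + O*(11 - D) (p(O, D) = (11 - D)*O + D = O*(11 - D) + D = D + O*(11 - D))
s(Z, d) = 12 - 3*d (s(Z, d) = (-4 + d)*(2 - 5) = (-4 + d)*(-3) = 12 - 3*d)
s(26, p(2, -5))/(-754) = (12 - 3*(-5 - 1*2*(-11 - 5)))/(-754) = (12 - 3*(-5 - 1*2*(-16)))*(-1/754) = (12 - 3*(-5 + 32))*(-1/754) = (12 - 3*27)*(-1/754) = (12 - 81)*(-1/754) = -69*(-1/754) = 69/754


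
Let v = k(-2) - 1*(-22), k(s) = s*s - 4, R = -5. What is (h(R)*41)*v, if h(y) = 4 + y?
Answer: -902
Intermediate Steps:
k(s) = -4 + s**2 (k(s) = s**2 - 4 = -4 + s**2)
v = 22 (v = (-4 + (-2)**2) - 1*(-22) = (-4 + 4) + 22 = 0 + 22 = 22)
(h(R)*41)*v = ((4 - 5)*41)*22 = -1*41*22 = -41*22 = -902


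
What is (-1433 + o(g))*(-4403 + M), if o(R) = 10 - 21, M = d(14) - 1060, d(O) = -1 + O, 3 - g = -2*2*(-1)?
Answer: 7869800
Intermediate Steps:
g = -1 (g = 3 - (-2*2)*(-1) = 3 - (-4)*(-1) = 3 - 1*4 = 3 - 4 = -1)
M = -1047 (M = (-1 + 14) - 1060 = 13 - 1060 = -1047)
o(R) = -11
(-1433 + o(g))*(-4403 + M) = (-1433 - 11)*(-4403 - 1047) = -1444*(-5450) = 7869800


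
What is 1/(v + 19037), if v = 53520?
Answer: 1/72557 ≈ 1.3782e-5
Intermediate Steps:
1/(v + 19037) = 1/(53520 + 19037) = 1/72557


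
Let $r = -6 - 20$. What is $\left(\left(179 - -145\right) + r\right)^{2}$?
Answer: $88804$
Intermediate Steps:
$r = -26$ ($r = -6 - 20 = -26$)
$\left(\left(179 - -145\right) + r\right)^{2} = \left(\left(179 - -145\right) - 26\right)^{2} = \left(\left(179 + 145\right) - 26\right)^{2} = \left(324 - 26\right)^{2} = 298^{2} = 88804$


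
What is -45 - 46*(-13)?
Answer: 553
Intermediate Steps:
-45 - 46*(-13) = -45 + 598 = 553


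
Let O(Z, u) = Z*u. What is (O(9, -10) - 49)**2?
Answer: 19321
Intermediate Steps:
(O(9, -10) - 49)**2 = (9*(-10) - 49)**2 = (-90 - 49)**2 = (-139)**2 = 19321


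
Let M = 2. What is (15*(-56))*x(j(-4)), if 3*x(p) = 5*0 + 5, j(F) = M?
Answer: -1400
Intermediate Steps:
j(F) = 2
x(p) = 5/3 (x(p) = (5*0 + 5)/3 = (0 + 5)/3 = (1/3)*5 = 5/3)
(15*(-56))*x(j(-4)) = (15*(-56))*(5/3) = -840*5/3 = -1400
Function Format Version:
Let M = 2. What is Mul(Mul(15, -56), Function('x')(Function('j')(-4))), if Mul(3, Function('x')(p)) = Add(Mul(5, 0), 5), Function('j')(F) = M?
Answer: -1400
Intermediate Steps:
Function('j')(F) = 2
Function('x')(p) = Rational(5, 3) (Function('x')(p) = Mul(Rational(1, 3), Add(Mul(5, 0), 5)) = Mul(Rational(1, 3), Add(0, 5)) = Mul(Rational(1, 3), 5) = Rational(5, 3))
Mul(Mul(15, -56), Function('x')(Function('j')(-4))) = Mul(Mul(15, -56), Rational(5, 3)) = Mul(-840, Rational(5, 3)) = -1400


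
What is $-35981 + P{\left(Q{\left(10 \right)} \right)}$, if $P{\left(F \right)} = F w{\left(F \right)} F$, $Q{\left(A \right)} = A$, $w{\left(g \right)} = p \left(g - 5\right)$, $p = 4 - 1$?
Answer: $-34481$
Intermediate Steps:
$p = 3$ ($p = 4 - 1 = 3$)
$w{\left(g \right)} = -15 + 3 g$ ($w{\left(g \right)} = 3 \left(g - 5\right) = 3 \left(-5 + g\right) = -15 + 3 g$)
$P{\left(F \right)} = F^{2} \left(-15 + 3 F\right)$ ($P{\left(F \right)} = F \left(-15 + 3 F\right) F = F^{2} \left(-15 + 3 F\right)$)
$-35981 + P{\left(Q{\left(10 \right)} \right)} = -35981 + 3 \cdot 10^{2} \left(-5 + 10\right) = -35981 + 3 \cdot 100 \cdot 5 = -35981 + 1500 = -34481$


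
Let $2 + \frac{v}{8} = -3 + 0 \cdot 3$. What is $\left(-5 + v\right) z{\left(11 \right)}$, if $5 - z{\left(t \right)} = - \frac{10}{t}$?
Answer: $- \frac{2925}{11} \approx -265.91$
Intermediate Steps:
$v = -40$ ($v = -16 + 8 \left(-3 + 0 \cdot 3\right) = -16 + 8 \left(-3 + 0\right) = -16 + 8 \left(-3\right) = -16 - 24 = -40$)
$z{\left(t \right)} = 5 + \frac{10}{t}$ ($z{\left(t \right)} = 5 - - \frac{10}{t} = 5 + \frac{10}{t}$)
$\left(-5 + v\right) z{\left(11 \right)} = \left(-5 - 40\right) \left(5 + \frac{10}{11}\right) = - 45 \left(5 + 10 \cdot \frac{1}{11}\right) = - 45 \left(5 + \frac{10}{11}\right) = \left(-45\right) \frac{65}{11} = - \frac{2925}{11}$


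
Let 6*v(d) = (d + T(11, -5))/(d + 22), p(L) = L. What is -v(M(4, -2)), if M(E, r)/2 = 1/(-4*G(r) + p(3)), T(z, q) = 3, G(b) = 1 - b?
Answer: -25/1176 ≈ -0.021259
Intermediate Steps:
M(E, r) = 2/(-1 + 4*r) (M(E, r) = 2/(-4*(1 - r) + 3) = 2/((-4 + 4*r) + 3) = 2/(-1 + 4*r))
v(d) = (3 + d)/(6*(22 + d)) (v(d) = ((d + 3)/(d + 22))/6 = ((3 + d)/(22 + d))/6 = (3 + d)/(6*(22 + d)))
-v(M(4, -2)) = -(3 + 2/(-1 + 4*(-2)))/(6*(22 + 2/(-1 + 4*(-2)))) = -(3 + 2/(-1 - 8))/(6*(22 + 2/(-1 - 8))) = -(3 + 2/(-9))/(6*(22 + 2/(-9))) = -(3 + 2*(-⅑))/(6*(22 + 2*(-⅑))) = -(3 - 2/9)/(6*(22 - 2/9)) = -25/(6*196/9*9) = -9*25/(6*196*9) = -1*25/1176 = -25/1176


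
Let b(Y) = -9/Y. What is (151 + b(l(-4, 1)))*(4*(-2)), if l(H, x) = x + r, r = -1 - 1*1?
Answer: -1280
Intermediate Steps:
r = -2 (r = -1 - 1 = -2)
l(H, x) = -2 + x (l(H, x) = x - 2 = -2 + x)
(151 + b(l(-4, 1)))*(4*(-2)) = (151 - 9/(-2 + 1))*(4*(-2)) = (151 - 9/(-1))*(-8) = (151 - 9*(-1))*(-8) = (151 + 9)*(-8) = 160*(-8) = -1280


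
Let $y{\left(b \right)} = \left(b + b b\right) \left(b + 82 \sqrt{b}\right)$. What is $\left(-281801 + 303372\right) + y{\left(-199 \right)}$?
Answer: $-7819427 + 3230964 i \sqrt{199} \approx -7.8194 \cdot 10^{6} + 4.5578 \cdot 10^{7} i$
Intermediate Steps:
$y{\left(b \right)} = \left(b + b^{2}\right) \left(b + 82 \sqrt{b}\right)$
$\left(-281801 + 303372\right) + y{\left(-199 \right)} = \left(-281801 + 303372\right) + \left(\left(-199\right)^{2} + \left(-199\right)^{3} + 82 \left(-199\right)^{\frac{3}{2}} + 82 \left(-199\right)^{\frac{5}{2}}\right) = 21571 + \left(39601 - 7880599 + 82 \left(- 199 i \sqrt{199}\right) + 82 \cdot 39601 i \sqrt{199}\right) = 21571 + \left(39601 - 7880599 - 16318 i \sqrt{199} + 3247282 i \sqrt{199}\right) = 21571 - \left(7840998 - 3230964 i \sqrt{199}\right) = -7819427 + 3230964 i \sqrt{199}$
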